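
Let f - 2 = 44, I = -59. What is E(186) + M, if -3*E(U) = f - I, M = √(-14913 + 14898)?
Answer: -35 + I*√15 ≈ -35.0 + 3.873*I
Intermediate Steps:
f = 46 (f = 2 + 44 = 46)
M = I*√15 (M = √(-15) = I*√15 ≈ 3.873*I)
E(U) = -35 (E(U) = -(46 - 1*(-59))/3 = -(46 + 59)/3 = -⅓*105 = -35)
E(186) + M = -35 + I*√15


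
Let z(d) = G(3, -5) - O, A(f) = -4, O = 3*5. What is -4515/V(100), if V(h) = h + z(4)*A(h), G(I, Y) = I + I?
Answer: -4515/136 ≈ -33.199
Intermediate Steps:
O = 15
G(I, Y) = 2*I
z(d) = -9 (z(d) = 2*3 - 1*15 = 6 - 15 = -9)
V(h) = 36 + h (V(h) = h - 9*(-4) = h + 36 = 36 + h)
-4515/V(100) = -4515/(36 + 100) = -4515/136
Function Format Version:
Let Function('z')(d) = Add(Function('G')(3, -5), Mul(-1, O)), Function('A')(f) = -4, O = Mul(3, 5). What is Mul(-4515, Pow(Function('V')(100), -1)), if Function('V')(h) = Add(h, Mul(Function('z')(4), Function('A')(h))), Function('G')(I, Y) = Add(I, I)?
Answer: Rational(-4515, 136) ≈ -33.199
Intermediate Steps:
O = 15
Function('G')(I, Y) = Mul(2, I)
Function('z')(d) = -9 (Function('z')(d) = Add(Mul(2, 3), Mul(-1, 15)) = Add(6, -15) = -9)
Function('V')(h) = Add(36, h) (Function('V')(h) = Add(h, Mul(-9, -4)) = Add(h, 36) = Add(36, h))
Mul(-4515, Pow(Function('V')(100), -1)) = Mul(-4515, Pow(Add(36, 100), -1)) = Mul(-4515, Pow(136, -1)) = Mul(-4515, Rational(1, 136)) = Rational(-4515, 136)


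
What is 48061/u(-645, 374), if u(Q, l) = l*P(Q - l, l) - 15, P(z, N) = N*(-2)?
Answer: -48061/279767 ≈ -0.17179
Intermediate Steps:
P(z, N) = -2*N
u(Q, l) = -15 - 2*l² (u(Q, l) = l*(-2*l) - 15 = -2*l² - 15 = -15 - 2*l²)
48061/u(-645, 374) = 48061/(-15 - 2*374²) = 48061/(-15 - 2*139876) = 48061/(-15 - 279752) = 48061/(-279767) = 48061*(-1/279767) = -48061/279767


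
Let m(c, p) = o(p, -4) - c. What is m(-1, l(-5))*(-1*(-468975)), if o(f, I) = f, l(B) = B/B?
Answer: 937950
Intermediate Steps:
l(B) = 1
m(c, p) = p - c
m(-1, l(-5))*(-1*(-468975)) = (1 - 1*(-1))*(-1*(-468975)) = (1 + 1)*468975 = 2*468975 = 937950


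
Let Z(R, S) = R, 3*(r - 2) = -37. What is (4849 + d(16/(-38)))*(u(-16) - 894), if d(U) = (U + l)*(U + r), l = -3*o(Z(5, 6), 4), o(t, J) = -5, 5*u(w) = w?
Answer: -22796353676/5415 ≈ -4.2099e+6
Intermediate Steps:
r = -31/3 (r = 2 + (1/3)*(-37) = 2 - 37/3 = -31/3 ≈ -10.333)
u(w) = w/5
l = 15 (l = -3*(-5) = 15)
d(U) = (15 + U)*(-31/3 + U) (d(U) = (U + 15)*(U - 31/3) = (15 + U)*(-31/3 + U))
(4849 + d(16/(-38)))*(u(-16) - 894) = (4849 + (-155 + (16/(-38))**2 + 14*(16/(-38))/3))*((1/5)*(-16) - 894) = (4849 + (-155 + (16*(-1/38))**2 + 14*(16*(-1/38))/3))*(-16/5 - 894) = (4849 + (-155 + (-8/19)**2 + (14/3)*(-8/19)))*(-4486/5) = (4849 + (-155 + 64/361 - 112/57))*(-4486/5) = (4849 - 169801/1083)*(-4486/5) = (5081666/1083)*(-4486/5) = -22796353676/5415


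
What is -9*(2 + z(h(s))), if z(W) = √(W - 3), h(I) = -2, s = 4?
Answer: -18 - 9*I*√5 ≈ -18.0 - 20.125*I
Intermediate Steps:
z(W) = √(-3 + W)
-9*(2 + z(h(s))) = -9*(2 + √(-3 - 2)) = -9*(2 + √(-5)) = -9*(2 + I*√5) = -18 - 9*I*√5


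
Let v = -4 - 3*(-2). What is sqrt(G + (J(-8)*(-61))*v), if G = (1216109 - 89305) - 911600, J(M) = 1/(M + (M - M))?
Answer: 3*sqrt(95653)/2 ≈ 463.92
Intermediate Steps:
J(M) = 1/M (J(M) = 1/(M + 0) = 1/M)
v = 2 (v = -4 + 6 = 2)
G = 215204 (G = 1126804 - 911600 = 215204)
sqrt(G + (J(-8)*(-61))*v) = sqrt(215204 + (-61/(-8))*2) = sqrt(215204 - 1/8*(-61)*2) = sqrt(215204 + (61/8)*2) = sqrt(215204 + 61/4) = sqrt(860877/4) = 3*sqrt(95653)/2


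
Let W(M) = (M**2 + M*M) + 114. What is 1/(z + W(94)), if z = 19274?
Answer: 1/37060 ≈ 2.6983e-5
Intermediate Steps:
W(M) = 114 + 2*M**2 (W(M) = (M**2 + M**2) + 114 = 2*M**2 + 114 = 114 + 2*M**2)
1/(z + W(94)) = 1/(19274 + (114 + 2*94**2)) = 1/(19274 + (114 + 2*8836)) = 1/(19274 + (114 + 17672)) = 1/(19274 + 17786) = 1/37060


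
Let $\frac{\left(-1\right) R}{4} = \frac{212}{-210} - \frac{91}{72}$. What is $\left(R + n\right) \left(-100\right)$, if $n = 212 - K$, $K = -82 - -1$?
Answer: $- \frac{1903190}{63} \approx -30209.0$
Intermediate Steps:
$K = -81$ ($K = -82 + 1 = -81$)
$R = \frac{5729}{630}$ ($R = - 4 \left(\frac{212}{-210} - \frac{91}{72}\right) = - 4 \left(212 \left(- \frac{1}{210}\right) - \frac{91}{72}\right) = - 4 \left(- \frac{106}{105} - \frac{91}{72}\right) = \left(-4\right) \left(- \frac{5729}{2520}\right) = \frac{5729}{630} \approx 9.0936$)
$n = 293$ ($n = 212 - -81 = 212 + 81 = 293$)
$\left(R + n\right) \left(-100\right) = \left(\frac{5729}{630} + 293\right) \left(-100\right) = \frac{190319}{630} \left(-100\right) = - \frac{1903190}{63}$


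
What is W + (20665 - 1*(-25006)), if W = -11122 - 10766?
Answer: 23783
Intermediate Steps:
W = -21888
W + (20665 - 1*(-25006)) = -21888 + (20665 - 1*(-25006)) = -21888 + (20665 + 25006) = -21888 + 45671 = 23783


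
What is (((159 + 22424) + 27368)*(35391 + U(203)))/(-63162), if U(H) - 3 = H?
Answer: -161645977/5742 ≈ -28152.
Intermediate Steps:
U(H) = 3 + H
(((159 + 22424) + 27368)*(35391 + U(203)))/(-63162) = (((159 + 22424) + 27368)*(35391 + (3 + 203)))/(-63162) = ((22583 + 27368)*(35391 + 206))*(-1/63162) = (49951*35597)*(-1/63162) = 1778105747*(-1/63162) = -161645977/5742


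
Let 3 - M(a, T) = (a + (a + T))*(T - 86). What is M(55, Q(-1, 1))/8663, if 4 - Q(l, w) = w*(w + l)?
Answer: 9351/8663 ≈ 1.0794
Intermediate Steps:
Q(l, w) = 4 - w*(l + w) (Q(l, w) = 4 - w*(w + l) = 4 - w*(l + w))
M(a, T) = 3 - (-86 + T)*(T + 2*a) (M(a, T) = 3 - (a + (a + T))*(T - 86) = 3 - (a + (T + a))*(-86 + T) = 3 - (T + 2*a)*(-86 + T) = 3 - (-86 + T)*(T + 2*a))
M(55, Q(-1, 1))/8663 = (3 - (4 - 1*1² - 1*(-1)*1)² + 86*(4 - 1*1² - 1*(-1)*1) + 172*55 - 2*(4 - 1*1² - 1*(-1)*1)*55)/8663 = (3 - (4 - 1*1 + 1)² + 86*(4 - 1*1 + 1) + 9460 - 2*(4 - 1*1 + 1)*55)*(1/8663) = (3 - (4 - 1 + 1)² + 86*(4 - 1 + 1) + 9460 - 2*(4 - 1 + 1)*55)*(1/8663) = (3 - 1*4² + 86*4 + 9460 - 2*4*55)*(1/8663) = (3 - 1*16 + 344 + 9460 - 440)*(1/8663) = (3 - 16 + 344 + 9460 - 440)*(1/8663) = 9351*(1/8663) = 9351/8663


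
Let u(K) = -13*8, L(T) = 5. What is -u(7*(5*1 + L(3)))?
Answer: 104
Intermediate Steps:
u(K) = -104
-u(7*(5*1 + L(3))) = -1*(-104) = 104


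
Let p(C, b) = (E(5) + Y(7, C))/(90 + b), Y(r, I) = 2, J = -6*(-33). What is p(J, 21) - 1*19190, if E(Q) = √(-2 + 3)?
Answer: -710029/37 ≈ -19190.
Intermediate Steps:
J = 198
E(Q) = 1 (E(Q) = √1 = 1)
p(C, b) = 3/(90 + b) (p(C, b) = (1 + 2)/(90 + b) = 3/(90 + b))
p(J, 21) - 1*19190 = 3/(90 + 21) - 1*19190 = 3/111 - 19190 = 3*(1/111) - 19190 = 1/37 - 19190 = -710029/37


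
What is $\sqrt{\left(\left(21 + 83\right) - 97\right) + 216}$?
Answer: $\sqrt{223} \approx 14.933$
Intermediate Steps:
$\sqrt{\left(\left(21 + 83\right) - 97\right) + 216} = \sqrt{\left(104 - 97\right) + 216} = \sqrt{7 + 216} = \sqrt{223}$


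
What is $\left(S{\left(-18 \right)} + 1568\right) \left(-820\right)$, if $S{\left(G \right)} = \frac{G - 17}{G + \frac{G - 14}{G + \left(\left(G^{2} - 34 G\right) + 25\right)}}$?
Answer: $- \frac{10946349330}{8503} \approx -1.2874 \cdot 10^{6}$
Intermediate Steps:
$S{\left(G \right)} = \frac{-17 + G}{G + \frac{-14 + G}{25 + G^{2} - 33 G}}$ ($S{\left(G \right)} = \frac{-17 + G}{G + \frac{-14 + G}{G + \left(25 + G^{2} - 34 G\right)}} = \frac{-17 + G}{G + \frac{-14 + G}{25 + G^{2} - 33 G}}$)
$\left(S{\left(-18 \right)} + 1568\right) \left(-820\right) = \left(\frac{-425 + \left(-18\right)^{3} - 50 \left(-18\right)^{2} + 586 \left(-18\right)}{-14 + \left(-18\right)^{3} - 33 \left(-18\right)^{2} + 26 \left(-18\right)} + 1568\right) \left(-820\right) = \left(\frac{-425 - 5832 - 16200 - 10548}{-14 - 5832 - 10692 - 468} + 1568\right) \left(-820\right) = \left(\frac{1}{-17006} \left(-33005\right) + 1568\right) \left(-820\right) = \left(\left(- \frac{1}{17006}\right) \left(-33005\right) + 1568\right) \left(-820\right) = \left(\frac{33005}{17006} + 1568\right) \left(-820\right) = \frac{26698413}{17006} \left(-820\right) = - \frac{10946349330}{8503}$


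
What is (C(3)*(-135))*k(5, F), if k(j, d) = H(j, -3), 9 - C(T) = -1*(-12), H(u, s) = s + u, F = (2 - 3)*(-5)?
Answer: 810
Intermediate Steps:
F = 5 (F = -1*(-5) = 5)
C(T) = -3 (C(T) = 9 - (-1)*(-12) = 9 - 1*12 = 9 - 12 = -3)
k(j, d) = -3 + j
(C(3)*(-135))*k(5, F) = (-3*(-135))*(-3 + 5) = 405*2 = 810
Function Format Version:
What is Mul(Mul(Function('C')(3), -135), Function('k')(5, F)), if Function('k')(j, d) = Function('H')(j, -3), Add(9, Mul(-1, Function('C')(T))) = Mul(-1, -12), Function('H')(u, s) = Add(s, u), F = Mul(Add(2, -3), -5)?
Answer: 810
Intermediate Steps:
F = 5 (F = Mul(-1, -5) = 5)
Function('C')(T) = -3 (Function('C')(T) = Add(9, Mul(-1, Mul(-1, -12))) = Add(9, Mul(-1, 12)) = Add(9, -12) = -3)
Function('k')(j, d) = Add(-3, j)
Mul(Mul(Function('C')(3), -135), Function('k')(5, F)) = Mul(Mul(-3, -135), Add(-3, 5)) = Mul(405, 2) = 810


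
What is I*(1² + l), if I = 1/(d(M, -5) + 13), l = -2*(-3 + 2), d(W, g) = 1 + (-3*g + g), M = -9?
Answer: ⅛ ≈ 0.12500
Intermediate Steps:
d(W, g) = 1 - 2*g
l = 2 (l = -2*(-1) = 2)
I = 1/24 (I = 1/((1 - 2*(-5)) + 13) = 1/((1 + 10) + 13) = 1/(11 + 13) = 1/24 ≈ 0.041667)
I*(1² + l) = (1² + 2)/24 = (1 + 2)/24 = (1/24)*3 = ⅛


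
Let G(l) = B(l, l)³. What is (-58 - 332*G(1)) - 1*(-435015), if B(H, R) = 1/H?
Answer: 434625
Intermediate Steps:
G(l) = l⁻³ (G(l) = (1/l)³ = l⁻³)
(-58 - 332*G(1)) - 1*(-435015) = (-58 - 332/1³) - 1*(-435015) = (-58 - 332*1) + 435015 = (-58 - 332) + 435015 = -390 + 435015 = 434625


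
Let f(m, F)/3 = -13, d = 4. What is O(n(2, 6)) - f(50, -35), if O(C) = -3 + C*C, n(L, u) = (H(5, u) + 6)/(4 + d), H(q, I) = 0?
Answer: 585/16 ≈ 36.563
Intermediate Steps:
f(m, F) = -39 (f(m, F) = 3*(-13) = -39)
n(L, u) = ¾ (n(L, u) = (0 + 6)/(4 + 4) = 6/8 = 6*(⅛) = ¾)
O(C) = -3 + C²
O(n(2, 6)) - f(50, -35) = (-3 + (¾)²) - 1*(-39) = (-3 + 9/16) + 39 = -39/16 + 39 = 585/16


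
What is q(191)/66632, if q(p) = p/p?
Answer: 1/66632 ≈ 1.5008e-5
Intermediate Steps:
q(p) = 1
q(191)/66632 = 1/66632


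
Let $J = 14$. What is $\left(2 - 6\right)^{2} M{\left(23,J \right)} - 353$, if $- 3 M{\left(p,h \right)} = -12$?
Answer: $-289$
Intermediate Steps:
$M{\left(p,h \right)} = 4$ ($M{\left(p,h \right)} = \left(- \frac{1}{3}\right) \left(-12\right) = 4$)
$\left(2 - 6\right)^{2} M{\left(23,J \right)} - 353 = \left(2 - 6\right)^{2} \cdot 4 - 353 = \left(-4\right)^{2} \cdot 4 - 353 = 16 \cdot 4 - 353 = 64 - 353 = -289$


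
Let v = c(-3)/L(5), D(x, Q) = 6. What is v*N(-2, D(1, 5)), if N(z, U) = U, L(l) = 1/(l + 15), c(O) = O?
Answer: -360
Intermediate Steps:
L(l) = 1/(15 + l)
v = -60 (v = -3/(1/(15 + 5)) = -3/(1/20) = -3/1/20 = -3*20 = -60)
v*N(-2, D(1, 5)) = -60*6 = -360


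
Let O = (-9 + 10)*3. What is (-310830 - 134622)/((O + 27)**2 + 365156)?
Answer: -111363/91514 ≈ -1.2169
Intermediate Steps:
O = 3 (O = 1*3 = 3)
(-310830 - 134622)/((O + 27)**2 + 365156) = (-310830 - 134622)/((3 + 27)**2 + 365156) = -445452/(30**2 + 365156) = -445452/(900 + 365156) = -445452/366056 = -445452*1/366056 = -111363/91514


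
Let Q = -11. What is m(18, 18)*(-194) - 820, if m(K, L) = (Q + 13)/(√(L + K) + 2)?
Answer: -1737/2 ≈ -868.50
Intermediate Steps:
m(K, L) = 2/(2 + √(K + L)) (m(K, L) = (-11 + 13)/(√(L + K) + 2) = 2/(√(K + L) + 2) = 2/(2 + √(K + L)))
m(18, 18)*(-194) - 820 = (2/(2 + √(18 + 18)))*(-194) - 820 = (2/(2 + √36))*(-194) - 820 = (2/(2 + 6))*(-194) - 820 = (2/8)*(-194) - 820 = (2*(⅛))*(-194) - 820 = (¼)*(-194) - 820 = -97/2 - 820 = -1737/2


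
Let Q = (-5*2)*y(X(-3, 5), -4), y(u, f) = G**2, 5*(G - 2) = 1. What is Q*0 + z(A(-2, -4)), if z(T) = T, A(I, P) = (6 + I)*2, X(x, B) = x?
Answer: 8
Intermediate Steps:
G = 11/5 (G = 2 + (1/5)*1 = 2 + 1/5 = 11/5 ≈ 2.2000)
y(u, f) = 121/25 (y(u, f) = (11/5)**2 = 121/25)
A(I, P) = 12 + 2*I
Q = -242/5 (Q = -5*2*(121/25) = -10*121/25 = -242/5 ≈ -48.400)
Q*0 + z(A(-2, -4)) = -242/5*0 + (12 + 2*(-2)) = 0 + (12 - 4) = 0 + 8 = 8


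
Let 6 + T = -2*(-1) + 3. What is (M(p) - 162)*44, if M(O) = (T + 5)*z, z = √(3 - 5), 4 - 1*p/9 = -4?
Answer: -7128 + 176*I*√2 ≈ -7128.0 + 248.9*I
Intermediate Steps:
T = -1 (T = -6 + (-2*(-1) + 3) = -6 + (2 + 3) = -6 + 5 = -1)
p = 72 (p = 36 - 9*(-4) = 36 + 36 = 72)
z = I*√2 (z = √(-2) = I*√2 ≈ 1.4142*I)
M(O) = 4*I*√2 (M(O) = (-1 + 5)*(I*√2) = 4*(I*√2) = 4*I*√2)
(M(p) - 162)*44 = (4*I*√2 - 162)*44 = (-162 + 4*I*√2)*44 = -7128 + 176*I*√2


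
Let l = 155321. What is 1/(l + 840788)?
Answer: 1/996109 ≈ 1.0039e-6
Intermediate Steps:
1/(l + 840788) = 1/(155321 + 840788) = 1/996109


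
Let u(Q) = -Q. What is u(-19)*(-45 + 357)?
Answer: 5928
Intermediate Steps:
u(-19)*(-45 + 357) = (-1*(-19))*(-45 + 357) = 19*312 = 5928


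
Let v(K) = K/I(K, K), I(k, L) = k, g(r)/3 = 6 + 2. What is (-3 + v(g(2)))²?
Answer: 4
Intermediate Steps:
g(r) = 24 (g(r) = 3*(6 + 2) = 3*8 = 24)
v(K) = 1 (v(K) = K/K = 1)
(-3 + v(g(2)))² = (-3 + 1)² = (-2)² = 4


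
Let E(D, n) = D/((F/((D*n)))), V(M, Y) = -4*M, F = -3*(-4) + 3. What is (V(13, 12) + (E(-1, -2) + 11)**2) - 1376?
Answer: -294731/225 ≈ -1309.9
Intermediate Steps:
F = 15 (F = 12 + 3 = 15)
E(D, n) = n*D**2/15 (E(D, n) = D/((15/((D*n)))) = D/((15*(1/(D*n)))) = D/((15/(D*n))) = (D*n/15)*D = n*D**2/15)
(V(13, 12) + (E(-1, -2) + 11)**2) - 1376 = (-4*13 + ((1/15)*(-2)*(-1)**2 + 11)**2) - 1376 = (-52 + ((1/15)*(-2)*1 + 11)**2) - 1376 = (-52 + (-2/15 + 11)**2) - 1376 = (-52 + (163/15)**2) - 1376 = (-52 + 26569/225) - 1376 = 14869/225 - 1376 = -294731/225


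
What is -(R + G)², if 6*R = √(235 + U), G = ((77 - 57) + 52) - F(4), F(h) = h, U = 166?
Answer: -(408 + √401)²/36 ≈ -5089.0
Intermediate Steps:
G = 68 (G = ((77 - 57) + 52) - 1*4 = (20 + 52) - 4 = 72 - 4 = 68)
R = √401/6 (R = √(235 + 166)/6 = √401/6 ≈ 3.3375)
-(R + G)² = -(√401/6 + 68)² = -(68 + √401/6)²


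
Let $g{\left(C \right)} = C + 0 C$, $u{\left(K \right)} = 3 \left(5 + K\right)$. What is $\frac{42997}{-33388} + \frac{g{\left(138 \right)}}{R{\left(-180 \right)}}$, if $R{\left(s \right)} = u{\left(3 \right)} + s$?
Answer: $- \frac{942923}{434044} \approx -2.1724$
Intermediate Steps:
$u{\left(K \right)} = 15 + 3 K$
$R{\left(s \right)} = 24 + s$ ($R{\left(s \right)} = \left(15 + 3 \cdot 3\right) + s = \left(15 + 9\right) + s = 24 + s$)
$g{\left(C \right)} = C$ ($g{\left(C \right)} = C + 0 = C$)
$\frac{42997}{-33388} + \frac{g{\left(138 \right)}}{R{\left(-180 \right)}} = \frac{42997}{-33388} + \frac{138}{24 - 180} = 42997 \left(- \frac{1}{33388}\right) + \frac{138}{-156} = - \frac{42997}{33388} + 138 \left(- \frac{1}{156}\right) = - \frac{42997}{33388} - \frac{23}{26} = - \frac{942923}{434044}$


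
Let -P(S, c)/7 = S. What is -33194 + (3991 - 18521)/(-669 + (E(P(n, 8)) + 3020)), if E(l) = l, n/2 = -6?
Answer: -16168384/487 ≈ -33200.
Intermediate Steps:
n = -12 (n = 2*(-6) = -12)
P(S, c) = -7*S
-33194 + (3991 - 18521)/(-669 + (E(P(n, 8)) + 3020)) = -33194 + (3991 - 18521)/(-669 + (-7*(-12) + 3020)) = -33194 - 14530/(-669 + (84 + 3020)) = -33194 - 14530/(-669 + 3104) = -33194 - 14530/2435 = -33194 - 14530*1/2435 = -33194 - 2906/487 = -16168384/487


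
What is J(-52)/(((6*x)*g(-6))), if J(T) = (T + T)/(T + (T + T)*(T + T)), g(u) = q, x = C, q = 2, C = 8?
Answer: -1/9936 ≈ -0.00010064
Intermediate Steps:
x = 8
g(u) = 2
J(T) = 2*T/(T + 4*T²) (J(T) = (2*T)/(T + (2*T)*(2*T)) = (2*T)/(T + 4*T²) = 2*T/(T + 4*T²))
J(-52)/(((6*x)*g(-6))) = (2/(1 + 4*(-52)))/(((6*8)*2)) = (2/(1 - 208))/((48*2)) = (2/(-207))/96 = (2*(-1/207))*(1/96) = -2/207*1/96 = -1/9936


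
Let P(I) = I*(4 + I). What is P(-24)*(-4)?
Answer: -1920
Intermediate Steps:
P(-24)*(-4) = -24*(4 - 24)*(-4) = -24*(-20)*(-4) = 480*(-4) = -1920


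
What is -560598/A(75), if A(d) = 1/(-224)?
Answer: 125573952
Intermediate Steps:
A(d) = -1/224
-560598/A(75) = -560598/(-1/224) = -560598*(-224) = 125573952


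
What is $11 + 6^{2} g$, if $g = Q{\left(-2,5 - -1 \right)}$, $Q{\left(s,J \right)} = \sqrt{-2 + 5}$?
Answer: $11 + 36 \sqrt{3} \approx 73.354$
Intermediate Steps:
$Q{\left(s,J \right)} = \sqrt{3}$
$g = \sqrt{3} \approx 1.732$
$11 + 6^{2} g = 11 + 6^{2} \sqrt{3} = 11 + 36 \sqrt{3}$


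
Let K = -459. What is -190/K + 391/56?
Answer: 190109/25704 ≈ 7.3961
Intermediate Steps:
-190/K + 391/56 = -190/(-459) + 391/56 = -190*(-1/459) + 391*(1/56) = 190/459 + 391/56 = 190109/25704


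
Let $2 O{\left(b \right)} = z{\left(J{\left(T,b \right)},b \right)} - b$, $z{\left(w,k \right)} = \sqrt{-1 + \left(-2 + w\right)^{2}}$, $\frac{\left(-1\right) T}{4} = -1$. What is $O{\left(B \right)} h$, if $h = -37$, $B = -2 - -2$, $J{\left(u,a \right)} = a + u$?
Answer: $- \frac{37 \sqrt{3}}{2} \approx -32.043$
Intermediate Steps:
$T = 4$ ($T = \left(-4\right) \left(-1\right) = 4$)
$B = 0$ ($B = -2 + 2 = 0$)
$O{\left(b \right)} = \frac{\sqrt{-1 + \left(2 + b\right)^{2}}}{2} - \frac{b}{2}$ ($O{\left(b \right)} = \frac{\sqrt{-1 + \left(-2 + \left(b + 4\right)\right)^{2}} - b}{2} = \frac{\sqrt{-1 + \left(-2 + \left(4 + b\right)\right)^{2}} - b}{2} = \frac{\sqrt{-1 + \left(2 + b\right)^{2}} - b}{2} = \frac{\sqrt{-1 + \left(2 + b\right)^{2}}}{2} - \frac{b}{2}$)
$O{\left(B \right)} h = \left(\frac{\sqrt{-1 + \left(2 + 0\right)^{2}}}{2} - 0\right) \left(-37\right) = \left(\frac{\sqrt{-1 + 2^{2}}}{2} + 0\right) \left(-37\right) = \left(\frac{\sqrt{-1 + 4}}{2} + 0\right) \left(-37\right) = \left(\frac{\sqrt{3}}{2} + 0\right) \left(-37\right) = \frac{\sqrt{3}}{2} \left(-37\right) = - \frac{37 \sqrt{3}}{2}$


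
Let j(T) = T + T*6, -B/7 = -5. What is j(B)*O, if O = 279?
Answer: 68355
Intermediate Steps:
B = 35 (B = -7*(-5) = 35)
j(T) = 7*T (j(T) = T + 6*T = 7*T)
j(B)*O = (7*35)*279 = 245*279 = 68355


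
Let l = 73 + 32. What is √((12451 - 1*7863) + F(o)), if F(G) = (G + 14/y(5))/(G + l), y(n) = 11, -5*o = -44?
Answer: √179738739114/6259 ≈ 67.735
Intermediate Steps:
o = 44/5 (o = -⅕*(-44) = 44/5 ≈ 8.8000)
l = 105
F(G) = (14/11 + G)/(105 + G) (F(G) = (G + 14/11)/(G + 105) = (G + 14*(1/11))/(105 + G) = (G + 14/11)/(105 + G) = (14/11 + G)/(105 + G))
√((12451 - 1*7863) + F(o)) = √((12451 - 1*7863) + (14/11 + 44/5)/(105 + 44/5)) = √((12451 - 7863) + (554/55)/(569/5)) = √(4588 + (5/569)*(554/55)) = √(4588 + 554/6259) = √(28716846/6259) = √179738739114/6259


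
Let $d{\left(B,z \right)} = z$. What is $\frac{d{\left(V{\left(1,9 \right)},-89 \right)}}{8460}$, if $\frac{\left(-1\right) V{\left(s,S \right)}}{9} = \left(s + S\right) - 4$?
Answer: $- \frac{89}{8460} \approx -0.01052$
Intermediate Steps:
$V{\left(s,S \right)} = 36 - 9 S - 9 s$ ($V{\left(s,S \right)} = - 9 \left(\left(s + S\right) - 4\right) = - 9 \left(\left(S + s\right) - 4\right) = - 9 \left(-4 + S + s\right) = 36 - 9 S - 9 s$)
$\frac{d{\left(V{\left(1,9 \right)},-89 \right)}}{8460} = - \frac{89}{8460}$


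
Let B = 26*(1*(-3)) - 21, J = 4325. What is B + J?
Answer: 4226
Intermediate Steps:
B = -99 (B = 26*(-3) - 21 = -78 - 21 = -99)
B + J = -99 + 4325 = 4226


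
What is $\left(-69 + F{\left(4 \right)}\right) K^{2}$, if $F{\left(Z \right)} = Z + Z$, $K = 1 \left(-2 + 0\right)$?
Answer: $-244$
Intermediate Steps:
$K = -2$ ($K = 1 \left(-2\right) = -2$)
$F{\left(Z \right)} = 2 Z$
$\left(-69 + F{\left(4 \right)}\right) K^{2} = \left(-69 + 2 \cdot 4\right) \left(-2\right)^{2} = \left(-69 + 8\right) 4 = \left(-61\right) 4 = -244$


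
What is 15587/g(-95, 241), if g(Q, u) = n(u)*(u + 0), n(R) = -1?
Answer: -15587/241 ≈ -64.676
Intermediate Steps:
g(Q, u) = -u (g(Q, u) = -(u + 0) = -u)
15587/g(-95, 241) = 15587/((-1*241)) = 15587/(-241) = 15587*(-1/241) = -15587/241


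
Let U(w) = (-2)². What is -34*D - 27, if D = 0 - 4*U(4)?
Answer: 517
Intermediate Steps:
U(w) = 4
D = -16 (D = 0 - 4*4 = 0 - 16 = -16)
-34*D - 27 = -34*(-16) - 27 = 544 - 27 = 517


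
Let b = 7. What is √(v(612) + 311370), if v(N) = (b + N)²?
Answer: √694531 ≈ 833.38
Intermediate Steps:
v(N) = (7 + N)²
√(v(612) + 311370) = √((7 + 612)² + 311370) = √(619² + 311370) = √(383161 + 311370) = √694531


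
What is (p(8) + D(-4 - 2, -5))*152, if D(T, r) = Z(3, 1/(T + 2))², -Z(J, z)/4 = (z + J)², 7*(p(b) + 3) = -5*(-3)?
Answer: 1945429/14 ≈ 1.3896e+5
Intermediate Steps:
p(b) = -6/7 (p(b) = -3 + (-5*(-3))/7 = -3 + (⅐)*15 = -3 + 15/7 = -6/7)
Z(J, z) = -4*(J + z)² (Z(J, z) = -4*(z + J)² = -4*(J + z)²)
D(T, r) = 16*(3 + 1/(2 + T))⁴ (D(T, r) = (-4*(3 + 1/(T + 2))²)² = (-4*(3 + 1/(2 + T))²)² = 16*(3 + 1/(2 + T))⁴)
(p(8) + D(-4 - 2, -5))*152 = (-6/7 + 16*(7 + 3*(-4 - 2))⁴/(2 + (-4 - 2))⁴)*152 = (-6/7 + 16*(7 + 3*(-6))⁴/(2 - 6)⁴)*152 = (-6/7 + 16*(7 - 18)⁴/(-4)⁴)*152 = (-6/7 + 16*(1/256)*(-11)⁴)*152 = (-6/7 + 16*(1/256)*14641)*152 = (-6/7 + 14641/16)*152 = (102391/112)*152 = 1945429/14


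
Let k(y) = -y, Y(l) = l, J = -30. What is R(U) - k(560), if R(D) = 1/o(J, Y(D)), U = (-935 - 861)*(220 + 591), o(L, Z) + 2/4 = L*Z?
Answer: 48940281042/87393359 ≈ 560.00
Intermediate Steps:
o(L, Z) = -½ + L*Z
U = -1456556 (U = -1796*811 = -1456556)
R(D) = 1/(-½ - 30*D)
R(U) - k(560) = -2/(1 + 60*(-1456556)) - (-1)*560 = -2/(1 - 87393360) - 1*(-560) = -2/(-87393359) + 560 = -2*(-1/87393359) + 560 = 2/87393359 + 560 = 48940281042/87393359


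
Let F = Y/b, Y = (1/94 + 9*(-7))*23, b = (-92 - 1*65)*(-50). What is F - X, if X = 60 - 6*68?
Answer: 256653017/737900 ≈ 347.82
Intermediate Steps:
b = 7850 (b = (-92 - 65)*(-50) = -157*(-50) = 7850)
X = -348 (X = 60 - 408 = -348)
Y = -136183/94 (Y = (1/94 - 63)*23 = -5921/94*23 = -136183/94 ≈ -1448.8)
F = -136183/737900 (F = -136183/94/7850 = -136183/94*1/7850 = -136183/737900 ≈ -0.18455)
F - X = -136183/737900 - 1*(-348) = -136183/737900 + 348 = 256653017/737900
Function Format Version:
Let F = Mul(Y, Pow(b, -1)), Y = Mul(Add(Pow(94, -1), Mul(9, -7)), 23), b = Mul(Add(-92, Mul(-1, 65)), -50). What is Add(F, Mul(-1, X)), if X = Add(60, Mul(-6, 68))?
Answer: Rational(256653017, 737900) ≈ 347.82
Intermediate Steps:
b = 7850 (b = Mul(Add(-92, -65), -50) = Mul(-157, -50) = 7850)
X = -348 (X = Add(60, -408) = -348)
Y = Rational(-136183, 94) (Y = Mul(Add(Rational(1, 94), -63), 23) = Mul(Rational(-5921, 94), 23) = Rational(-136183, 94) ≈ -1448.8)
F = Rational(-136183, 737900) (F = Mul(Rational(-136183, 94), Pow(7850, -1)) = Mul(Rational(-136183, 94), Rational(1, 7850)) = Rational(-136183, 737900) ≈ -0.18455)
Add(F, Mul(-1, X)) = Add(Rational(-136183, 737900), Mul(-1, -348)) = Add(Rational(-136183, 737900), 348) = Rational(256653017, 737900)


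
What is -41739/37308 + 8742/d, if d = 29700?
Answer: -25375049/30779100 ≈ -0.82442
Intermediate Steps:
-41739/37308 + 8742/d = -41739/37308 + 8742/29700 = -41739*1/37308 + 8742*(1/29700) = -13913/12436 + 1457/4950 = -25375049/30779100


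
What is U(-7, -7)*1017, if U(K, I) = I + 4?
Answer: -3051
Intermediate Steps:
U(K, I) = 4 + I
U(-7, -7)*1017 = (4 - 7)*1017 = -3*1017 = -3051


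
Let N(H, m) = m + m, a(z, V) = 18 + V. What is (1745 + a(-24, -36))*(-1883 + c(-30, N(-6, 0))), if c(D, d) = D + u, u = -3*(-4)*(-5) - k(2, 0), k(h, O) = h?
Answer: -3410825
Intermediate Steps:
u = -62 (u = -3*(-4)*(-5) - 1*2 = 12*(-5) - 2 = -60 - 2 = -62)
N(H, m) = 2*m
c(D, d) = -62 + D (c(D, d) = D - 62 = -62 + D)
(1745 + a(-24, -36))*(-1883 + c(-30, N(-6, 0))) = (1745 + (18 - 36))*(-1883 + (-62 - 30)) = (1745 - 18)*(-1883 - 92) = 1727*(-1975) = -3410825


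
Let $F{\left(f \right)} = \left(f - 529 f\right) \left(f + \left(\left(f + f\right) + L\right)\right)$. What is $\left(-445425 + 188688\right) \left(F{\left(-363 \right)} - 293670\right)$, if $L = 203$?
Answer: $43673010920838$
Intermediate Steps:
$F{\left(f \right)} = - 528 f \left(203 + 3 f\right)$ ($F{\left(f \right)} = \left(f - 529 f\right) \left(f + \left(\left(f + f\right) + 203\right)\right) = - 528 f \left(f + \left(2 f + 203\right)\right) = - 528 f \left(f + \left(203 + 2 f\right)\right) = - 528 f \left(203 + 3 f\right)$)
$\left(-445425 + 188688\right) \left(F{\left(-363 \right)} - 293670\right) = \left(-445425 + 188688\right) \left(\left(-528\right) \left(-363\right) \left(203 + 3 \left(-363\right)\right) - 293670\right) = - 256737 \left(\left(-528\right) \left(-363\right) \left(203 - 1089\right) - 293670\right) = - 256737 \left(\left(-528\right) \left(-363\right) \left(-886\right) - 293670\right) = - 256737 \left(-169814304 - 293670\right) = \left(-256737\right) \left(-170107974\right) = 43673010920838$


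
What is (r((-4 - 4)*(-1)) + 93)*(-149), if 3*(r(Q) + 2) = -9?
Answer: -13112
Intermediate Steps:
r(Q) = -5 (r(Q) = -2 + (⅓)*(-9) = -2 - 3 = -5)
(r((-4 - 4)*(-1)) + 93)*(-149) = (-5 + 93)*(-149) = 88*(-149) = -13112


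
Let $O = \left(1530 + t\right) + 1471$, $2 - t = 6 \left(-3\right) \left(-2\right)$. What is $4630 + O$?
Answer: $7597$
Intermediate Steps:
$t = -34$ ($t = 2 - 6 \left(-3\right) \left(-2\right) = 2 - \left(-18\right) \left(-2\right) = 2 - 36 = -34$)
$O = 2967$ ($O = \left(1530 - 34\right) + 1471 = 1496 + 1471 = 2967$)
$4630 + O = 4630 + 2967 = 7597$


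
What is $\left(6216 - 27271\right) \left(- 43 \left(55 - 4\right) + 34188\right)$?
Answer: $-673654725$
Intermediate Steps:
$\left(6216 - 27271\right) \left(- 43 \left(55 - 4\right) + 34188\right) = - 21055 \left(\left(-43\right) 51 + 34188\right) = - 21055 \left(-2193 + 34188\right) = \left(-21055\right) 31995 = -673654725$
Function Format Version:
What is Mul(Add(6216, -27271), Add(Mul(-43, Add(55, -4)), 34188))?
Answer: -673654725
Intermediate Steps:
Mul(Add(6216, -27271), Add(Mul(-43, Add(55, -4)), 34188)) = Mul(-21055, Add(Mul(-43, 51), 34188)) = Mul(-21055, Add(-2193, 34188)) = Mul(-21055, 31995) = -673654725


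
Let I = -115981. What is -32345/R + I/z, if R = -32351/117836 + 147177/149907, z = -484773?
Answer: -18465112267229695087/403754750523093 ≈ -45734.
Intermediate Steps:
R = 4164369205/5888147084 (R = -32351*1/117836 + 147177*(1/149907) = -32351/117836 + 49059/49969 = 4164369205/5888147084 ≈ 0.70725)
-32345/R + I/z = -32345/4164369205/5888147084 - 115981/(-484773) = -32345*5888147084/4164369205 - 115981*(-1/484773) = -38090423486396/832873841 + 115981/484773 = -18465112267229695087/403754750523093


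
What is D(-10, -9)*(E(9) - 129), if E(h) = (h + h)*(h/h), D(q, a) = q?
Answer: 1110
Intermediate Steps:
E(h) = 2*h (E(h) = (2*h)*1 = 2*h)
D(-10, -9)*(E(9) - 129) = -10*(2*9 - 129) = -10*(18 - 129) = -10*(-111) = 1110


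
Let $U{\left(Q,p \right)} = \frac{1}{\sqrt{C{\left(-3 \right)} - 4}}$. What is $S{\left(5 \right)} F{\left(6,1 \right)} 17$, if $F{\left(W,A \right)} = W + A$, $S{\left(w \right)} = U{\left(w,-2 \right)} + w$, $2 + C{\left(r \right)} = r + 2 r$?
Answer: $595 - \frac{119 i \sqrt{15}}{15} \approx 595.0 - 30.726 i$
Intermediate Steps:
$C{\left(r \right)} = -2 + 3 r$ ($C{\left(r \right)} = -2 + \left(r + 2 r\right) = -2 + 3 r$)
$U{\left(Q,p \right)} = - \frac{i \sqrt{15}}{15}$ ($U{\left(Q,p \right)} = \frac{1}{\sqrt{\left(-2 + 3 \left(-3\right)\right) - 4}} = \frac{1}{\sqrt{\left(-2 - 9\right) - 4}} = \frac{1}{\sqrt{-11 - 4}} = \frac{1}{\sqrt{-15}} = \frac{1}{i \sqrt{15}} = - \frac{i \sqrt{15}}{15}$)
$S{\left(w \right)} = w - \frac{i \sqrt{15}}{15}$ ($S{\left(w \right)} = - \frac{i \sqrt{15}}{15} + w = w - \frac{i \sqrt{15}}{15}$)
$F{\left(W,A \right)} = A + W$
$S{\left(5 \right)} F{\left(6,1 \right)} 17 = \left(5 - \frac{i \sqrt{15}}{15}\right) \left(1 + 6\right) 17 = \left(5 - \frac{i \sqrt{15}}{15}\right) 7 \cdot 17 = \left(35 - \frac{7 i \sqrt{15}}{15}\right) 17 = 595 - \frac{119 i \sqrt{15}}{15}$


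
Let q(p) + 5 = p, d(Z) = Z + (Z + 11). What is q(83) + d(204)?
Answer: 497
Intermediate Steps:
d(Z) = 11 + 2*Z (d(Z) = Z + (11 + Z) = 11 + 2*Z)
q(p) = -5 + p
q(83) + d(204) = (-5 + 83) + (11 + 2*204) = 78 + (11 + 408) = 78 + 419 = 497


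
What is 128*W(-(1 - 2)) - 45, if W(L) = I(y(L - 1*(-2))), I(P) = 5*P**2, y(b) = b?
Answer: 5715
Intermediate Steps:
W(L) = 5*(2 + L)**2 (W(L) = 5*(L - 1*(-2))**2 = 5*(L + 2)**2 = 5*(2 + L)**2)
128*W(-(1 - 2)) - 45 = 128*(5*(2 - (1 - 2))**2) - 45 = 128*(5*(2 - 1*(-1))**2) - 45 = 128*(5*(2 + 1)**2) - 45 = 128*(5*3**2) - 45 = 128*(5*9) - 45 = 128*45 - 45 = 5760 - 45 = 5715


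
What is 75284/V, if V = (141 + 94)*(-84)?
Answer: -18821/4935 ≈ -3.8138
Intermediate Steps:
V = -19740 (V = 235*(-84) = -19740)
75284/V = 75284/(-19740) = 75284*(-1/19740) = -18821/4935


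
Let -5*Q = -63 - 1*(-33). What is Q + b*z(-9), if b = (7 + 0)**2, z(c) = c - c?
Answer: 6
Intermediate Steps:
z(c) = 0
Q = 6 (Q = -(-63 - 1*(-33))/5 = -(-63 + 33)/5 = -1/5*(-30) = 6)
b = 49 (b = 7**2 = 49)
Q + b*z(-9) = 6 + 49*0 = 6 + 0 = 6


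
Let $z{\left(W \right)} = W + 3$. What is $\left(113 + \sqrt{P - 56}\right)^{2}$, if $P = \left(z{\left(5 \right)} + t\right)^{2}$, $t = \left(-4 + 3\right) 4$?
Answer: $12729 + 452 i \sqrt{10} \approx 12729.0 + 1429.3 i$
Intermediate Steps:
$z{\left(W \right)} = 3 + W$
$t = -4$ ($t = \left(-1\right) 4 = -4$)
$P = 16$ ($P = \left(\left(3 + 5\right) - 4\right)^{2} = \left(8 - 4\right)^{2} = 4^{2} = 16$)
$\left(113 + \sqrt{P - 56}\right)^{2} = \left(113 + \sqrt{16 - 56}\right)^{2} = \left(113 + \sqrt{-40}\right)^{2} = \left(113 + 2 i \sqrt{10}\right)^{2}$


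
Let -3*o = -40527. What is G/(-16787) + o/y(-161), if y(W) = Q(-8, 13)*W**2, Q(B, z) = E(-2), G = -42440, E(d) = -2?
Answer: 1973398897/870271654 ≈ 2.2676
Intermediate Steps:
o = 13509 (o = -1/3*(-40527) = 13509)
Q(B, z) = -2
y(W) = -2*W**2
G/(-16787) + o/y(-161) = -42440/(-16787) + 13509/((-2*(-161)**2)) = -42440*(-1/16787) + 13509/((-2*25921)) = 42440/16787 + 13509/(-51842) = 42440/16787 + 13509*(-1/51842) = 42440/16787 - 13509/51842 = 1973398897/870271654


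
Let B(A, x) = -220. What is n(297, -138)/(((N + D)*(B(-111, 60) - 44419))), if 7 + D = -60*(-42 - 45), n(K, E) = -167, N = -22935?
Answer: -167/791092358 ≈ -2.1110e-7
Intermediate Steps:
D = 5213 (D = -7 - 60*(-42 - 45) = -7 - 60*(-87) = -7 + 5220 = 5213)
n(297, -138)/(((N + D)*(B(-111, 60) - 44419))) = -167*1/((-22935 + 5213)*(-220 - 44419)) = -167/((-17722*(-44639))) = -167/791092358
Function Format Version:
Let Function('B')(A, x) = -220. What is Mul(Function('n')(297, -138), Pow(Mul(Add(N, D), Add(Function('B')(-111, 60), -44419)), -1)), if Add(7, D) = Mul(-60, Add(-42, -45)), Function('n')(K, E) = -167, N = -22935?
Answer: Rational(-167, 791092358) ≈ -2.1110e-7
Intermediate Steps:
D = 5213 (D = Add(-7, Mul(-60, Add(-42, -45))) = Add(-7, Mul(-60, -87)) = Add(-7, 5220) = 5213)
Mul(Function('n')(297, -138), Pow(Mul(Add(N, D), Add(Function('B')(-111, 60), -44419)), -1)) = Mul(-167, Pow(Mul(Add(-22935, 5213), Add(-220, -44419)), -1)) = Mul(-167, Pow(Mul(-17722, -44639), -1)) = Mul(-167, Pow(791092358, -1)) = Mul(-167, Rational(1, 791092358)) = Rational(-167, 791092358)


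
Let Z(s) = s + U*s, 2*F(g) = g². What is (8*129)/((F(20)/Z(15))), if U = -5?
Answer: -1548/5 ≈ -309.60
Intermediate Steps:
F(g) = g²/2
Z(s) = -4*s (Z(s) = s - 5*s = -4*s)
(8*129)/((F(20)/Z(15))) = (8*129)/((((½)*20²)/((-4*15)))) = 1032/((((½)*400)/(-60))) = 1032/((200*(-1/60))) = 1032/(-10/3) = 1032*(-3/10) = -1548/5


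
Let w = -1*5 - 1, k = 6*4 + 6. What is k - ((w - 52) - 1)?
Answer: 89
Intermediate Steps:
k = 30 (k = 24 + 6 = 30)
w = -6 (w = -5 - 1 = -6)
k - ((w - 52) - 1) = 30 - ((-6 - 52) - 1) = 30 - (-58 - 1) = 30 - 1*(-59) = 30 + 59 = 89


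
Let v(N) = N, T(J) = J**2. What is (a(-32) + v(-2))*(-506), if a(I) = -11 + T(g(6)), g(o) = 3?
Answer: 2024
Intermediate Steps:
a(I) = -2 (a(I) = -11 + 3**2 = -11 + 9 = -2)
(a(-32) + v(-2))*(-506) = (-2 - 2)*(-506) = -4*(-506) = 2024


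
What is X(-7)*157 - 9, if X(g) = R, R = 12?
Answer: 1875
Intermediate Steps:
X(g) = 12
X(-7)*157 - 9 = 12*157 - 9 = 1884 - 9 = 1875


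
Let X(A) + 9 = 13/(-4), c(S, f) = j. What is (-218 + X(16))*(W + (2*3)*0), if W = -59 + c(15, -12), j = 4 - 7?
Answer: 28551/2 ≈ 14276.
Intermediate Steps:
j = -3
c(S, f) = -3
W = -62 (W = -59 - 3 = -62)
X(A) = -49/4 (X(A) = -9 + 13/(-4) = -9 + 13*(-1/4) = -9 - 13/4 = -49/4)
(-218 + X(16))*(W + (2*3)*0) = (-218 - 49/4)*(-62 + (2*3)*0) = -921*(-62 + 6*0)/4 = -921*(-62 + 0)/4 = -921/4*(-62) = 28551/2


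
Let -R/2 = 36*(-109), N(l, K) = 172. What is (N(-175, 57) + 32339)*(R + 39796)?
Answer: 1548954084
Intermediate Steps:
R = 7848 (R = -72*(-109) = -2*(-3924) = 7848)
(N(-175, 57) + 32339)*(R + 39796) = (172 + 32339)*(7848 + 39796) = 32511*47644 = 1548954084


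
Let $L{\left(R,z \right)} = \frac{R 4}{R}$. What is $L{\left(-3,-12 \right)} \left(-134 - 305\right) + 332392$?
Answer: $330636$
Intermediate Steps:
$L{\left(R,z \right)} = 4$ ($L{\left(R,z \right)} = \frac{4 R}{R} = 4$)
$L{\left(-3,-12 \right)} \left(-134 - 305\right) + 332392 = 4 \left(-134 - 305\right) + 332392 = 4 \left(-439\right) + 332392 = -1756 + 332392 = 330636$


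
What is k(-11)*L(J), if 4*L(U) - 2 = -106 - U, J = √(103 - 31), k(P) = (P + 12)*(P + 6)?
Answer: 130 + 15*√2/2 ≈ 140.61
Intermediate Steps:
k(P) = (6 + P)*(12 + P) (k(P) = (12 + P)*(6 + P) = (6 + P)*(12 + P))
J = 6*√2 (J = √72 = 6*√2 ≈ 8.4853)
L(U) = -26 - U/4 (L(U) = ½ + (-106 - U)/4 = ½ + (-53/2 - U/4) = -26 - U/4)
k(-11)*L(J) = (72 + (-11)² + 18*(-11))*(-26 - 3*√2/2) = (72 + 121 - 198)*(-26 - 3*√2/2) = -5*(-26 - 3*√2/2) = 130 + 15*√2/2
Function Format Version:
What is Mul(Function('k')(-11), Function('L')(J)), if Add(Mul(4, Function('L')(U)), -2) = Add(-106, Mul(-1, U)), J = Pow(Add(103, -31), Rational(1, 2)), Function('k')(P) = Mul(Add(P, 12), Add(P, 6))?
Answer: Add(130, Mul(Rational(15, 2), Pow(2, Rational(1, 2)))) ≈ 140.61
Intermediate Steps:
Function('k')(P) = Mul(Add(6, P), Add(12, P)) (Function('k')(P) = Mul(Add(12, P), Add(6, P)) = Mul(Add(6, P), Add(12, P)))
J = Mul(6, Pow(2, Rational(1, 2))) (J = Pow(72, Rational(1, 2)) = Mul(6, Pow(2, Rational(1, 2))) ≈ 8.4853)
Function('L')(U) = Add(-26, Mul(Rational(-1, 4), U)) (Function('L')(U) = Add(Rational(1, 2), Mul(Rational(1, 4), Add(-106, Mul(-1, U)))) = Add(Rational(1, 2), Add(Rational(-53, 2), Mul(Rational(-1, 4), U))) = Add(-26, Mul(Rational(-1, 4), U)))
Mul(Function('k')(-11), Function('L')(J)) = Mul(Add(72, Pow(-11, 2), Mul(18, -11)), Add(-26, Mul(Rational(-1, 4), Mul(6, Pow(2, Rational(1, 2)))))) = Mul(Add(72, 121, -198), Add(-26, Mul(Rational(-3, 2), Pow(2, Rational(1, 2))))) = Mul(-5, Add(-26, Mul(Rational(-3, 2), Pow(2, Rational(1, 2))))) = Add(130, Mul(Rational(15, 2), Pow(2, Rational(1, 2))))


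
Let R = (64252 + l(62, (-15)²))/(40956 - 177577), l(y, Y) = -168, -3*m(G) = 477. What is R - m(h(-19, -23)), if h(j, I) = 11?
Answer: 21658655/136621 ≈ 158.53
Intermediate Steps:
m(G) = -159 (m(G) = -⅓*477 = -159)
R = -64084/136621 (R = (64252 - 168)/(40956 - 177577) = 64084/(-136621) = 64084*(-1/136621) = -64084/136621 ≈ -0.46906)
R - m(h(-19, -23)) = -64084/136621 - 1*(-159) = -64084/136621 + 159 = 21658655/136621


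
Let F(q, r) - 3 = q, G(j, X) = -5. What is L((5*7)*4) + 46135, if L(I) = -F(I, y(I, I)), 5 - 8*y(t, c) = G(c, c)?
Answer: 45992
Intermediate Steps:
y(t, c) = 5/4 (y(t, c) = 5/8 - ⅛*(-5) = 5/8 + 5/8 = 5/4)
F(q, r) = 3 + q
L(I) = -3 - I (L(I) = -(3 + I) = -3 - I)
L((5*7)*4) + 46135 = (-3 - 5*7*4) + 46135 = (-3 - 35*4) + 46135 = (-3 - 1*140) + 46135 = (-3 - 140) + 46135 = -143 + 46135 = 45992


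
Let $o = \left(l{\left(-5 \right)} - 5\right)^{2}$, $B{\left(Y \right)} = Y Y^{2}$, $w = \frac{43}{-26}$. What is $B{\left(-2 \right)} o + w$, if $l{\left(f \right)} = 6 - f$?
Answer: $- \frac{7531}{26} \approx -289.65$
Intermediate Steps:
$w = - \frac{43}{26}$ ($w = 43 \left(- \frac{1}{26}\right) = - \frac{43}{26} \approx -1.6538$)
$B{\left(Y \right)} = Y^{3}$
$o = 36$ ($o = \left(\left(6 - -5\right) - 5\right)^{2} = \left(\left(6 + 5\right) - 5\right)^{2} = \left(11 - 5\right)^{2} = 6^{2} = 36$)
$B{\left(-2 \right)} o + w = \left(-2\right)^{3} \cdot 36 - \frac{43}{26} = \left(-8\right) 36 - \frac{43}{26} = -288 - \frac{43}{26} = - \frac{7531}{26}$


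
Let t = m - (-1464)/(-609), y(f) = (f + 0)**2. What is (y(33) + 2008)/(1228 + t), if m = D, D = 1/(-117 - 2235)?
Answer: 211240176/83595427 ≈ 2.5269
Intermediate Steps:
D = -1/2352 (D = 1/(-2352) = -1/2352 ≈ -0.00042517)
m = -1/2352 ≈ -0.00042517
y(f) = f**2
t = -163997/68208 (t = -1/2352 - (-1464)/(-609) = -1/2352 - (-1464)*(-1)/609 = -1/2352 - 1*488/203 = -1/2352 - 488/203 = -163997/68208 ≈ -2.4044)
(y(33) + 2008)/(1228 + t) = (33**2 + 2008)/(1228 - 163997/68208) = (1089 + 2008)/(83595427/68208) = 3097*(68208/83595427) = 211240176/83595427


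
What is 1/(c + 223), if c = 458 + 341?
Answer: 1/1022 ≈ 0.00097847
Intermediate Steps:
c = 799
1/(c + 223) = 1/(799 + 223) = 1/1022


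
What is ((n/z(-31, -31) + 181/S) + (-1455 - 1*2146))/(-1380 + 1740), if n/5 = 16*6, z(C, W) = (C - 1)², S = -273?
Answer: -31460033/3144960 ≈ -10.003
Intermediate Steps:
z(C, W) = (-1 + C)²
n = 480 (n = 5*(16*6) = 5*96 = 480)
((n/z(-31, -31) + 181/S) + (-1455 - 1*2146))/(-1380 + 1740) = ((480/((-1 - 31)²) + 181/(-273)) + (-1455 - 1*2146))/(-1380 + 1740) = ((480/((-32)²) + 181*(-1/273)) + (-1455 - 2146))/360 = ((480/1024 - 181/273) - 3601)*(1/360) = ((480*(1/1024) - 181/273) - 3601)*(1/360) = ((15/32 - 181/273) - 3601)*(1/360) = (-1697/8736 - 3601)*(1/360) = -31460033/8736*1/360 = -31460033/3144960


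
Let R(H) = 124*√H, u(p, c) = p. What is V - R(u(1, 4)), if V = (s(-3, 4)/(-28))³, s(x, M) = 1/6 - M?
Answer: -587950201/4741632 ≈ -124.00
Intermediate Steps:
s(x, M) = ⅙ - M
V = 12167/4741632 (V = ((⅙ - 1*4)/(-28))³ = ((⅙ - 4)*(-1/28))³ = (-23/6*(-1/28))³ = (23/168)³ = 12167/4741632 ≈ 0.0025660)
V - R(u(1, 4)) = 12167/4741632 - 124*√1 = 12167/4741632 - 124 = -587950201/4741632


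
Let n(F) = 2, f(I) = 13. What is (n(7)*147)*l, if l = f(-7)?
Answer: 3822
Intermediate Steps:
l = 13
(n(7)*147)*l = (2*147)*13 = 294*13 = 3822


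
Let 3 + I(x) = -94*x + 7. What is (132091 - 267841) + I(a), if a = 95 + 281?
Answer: -171090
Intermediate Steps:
a = 376
I(x) = 4 - 94*x (I(x) = -3 + (-94*x + 7) = -3 + (7 - 94*x) = 4 - 94*x)
(132091 - 267841) + I(a) = (132091 - 267841) + (4 - 94*376) = -135750 + (4 - 35344) = -135750 - 35340 = -171090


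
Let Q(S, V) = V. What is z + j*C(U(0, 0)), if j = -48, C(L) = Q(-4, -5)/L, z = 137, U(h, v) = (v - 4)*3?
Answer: 117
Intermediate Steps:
U(h, v) = -12 + 3*v (U(h, v) = (-4 + v)*3 = -12 + 3*v)
C(L) = -5/L
z + j*C(U(0, 0)) = 137 - (-240)/(-12 + 3*0) = 137 - (-240)/(-12 + 0) = 137 - (-240)/(-12) = 137 - (-240)*(-1)/12 = 137 - 48*5/12 = 137 - 20 = 117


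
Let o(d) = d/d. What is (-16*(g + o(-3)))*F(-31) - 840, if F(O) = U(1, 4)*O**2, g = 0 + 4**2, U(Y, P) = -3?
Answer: 783336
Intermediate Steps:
g = 16 (g = 0 + 16 = 16)
o(d) = 1
F(O) = -3*O**2
(-16*(g + o(-3)))*F(-31) - 840 = (-16*(16 + 1))*(-3*(-31)**2) - 840 = (-16*17)*(-3*961) - 840 = -272*(-2883) - 840 = 784176 - 840 = 783336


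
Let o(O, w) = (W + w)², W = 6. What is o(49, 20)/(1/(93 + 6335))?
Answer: 4345328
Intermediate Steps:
o(O, w) = (6 + w)²
o(49, 20)/(1/(93 + 6335)) = (6 + 20)²/(1/(93 + 6335)) = 26²/(1/6428) = 676/(1/6428) = 676*6428 = 4345328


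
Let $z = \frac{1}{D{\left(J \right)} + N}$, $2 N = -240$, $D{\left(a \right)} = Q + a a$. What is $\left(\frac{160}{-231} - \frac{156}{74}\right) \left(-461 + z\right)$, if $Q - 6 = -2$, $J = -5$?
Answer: $\frac{334748992}{259259} \approx 1291.2$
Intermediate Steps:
$Q = 4$ ($Q = 6 - 2 = 4$)
$D{\left(a \right)} = 4 + a^{2}$ ($D{\left(a \right)} = 4 + a a = 4 + a^{2}$)
$N = -120$ ($N = \frac{1}{2} \left(-240\right) = -120$)
$z = - \frac{1}{91}$ ($z = \frac{1}{\left(4 + \left(-5\right)^{2}\right) - 120} = \frac{1}{\left(4 + 25\right) - 120} = \frac{1}{29 - 120} = \frac{1}{-91} = - \frac{1}{91} \approx -0.010989$)
$\left(\frac{160}{-231} - \frac{156}{74}\right) \left(-461 + z\right) = \left(\frac{160}{-231} - \frac{156}{74}\right) \left(-461 - \frac{1}{91}\right) = \left(160 \left(- \frac{1}{231}\right) - \frac{78}{37}\right) \left(- \frac{41952}{91}\right) = \left(- \frac{160}{231} - \frac{78}{37}\right) \left(- \frac{41952}{91}\right) = \left(- \frac{23938}{8547}\right) \left(- \frac{41952}{91}\right) = \frac{334748992}{259259}$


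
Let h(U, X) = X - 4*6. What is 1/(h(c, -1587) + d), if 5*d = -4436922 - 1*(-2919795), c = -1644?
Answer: -5/1525182 ≈ -3.2783e-6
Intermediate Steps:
h(U, X) = -24 + X (h(U, X) = X - 24 = -24 + X)
d = -1517127/5 (d = (-4436922 - 1*(-2919795))/5 = (-4436922 + 2919795)/5 = (⅕)*(-1517127) = -1517127/5 ≈ -3.0343e+5)
1/(h(c, -1587) + d) = 1/((-24 - 1587) - 1517127/5) = 1/(-1611 - 1517127/5) = 1/(-1525182/5) = -5/1525182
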